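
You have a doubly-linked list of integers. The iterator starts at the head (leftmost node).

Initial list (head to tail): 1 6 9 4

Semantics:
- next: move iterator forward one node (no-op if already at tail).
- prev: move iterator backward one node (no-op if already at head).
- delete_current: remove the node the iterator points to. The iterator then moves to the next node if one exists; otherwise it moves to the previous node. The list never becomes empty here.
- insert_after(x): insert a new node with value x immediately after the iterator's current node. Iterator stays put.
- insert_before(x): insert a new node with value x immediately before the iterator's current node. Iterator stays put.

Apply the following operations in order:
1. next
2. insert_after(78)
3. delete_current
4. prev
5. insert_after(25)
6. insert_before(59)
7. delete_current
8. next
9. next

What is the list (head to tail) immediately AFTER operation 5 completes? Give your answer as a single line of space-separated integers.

Answer: 1 25 78 9 4

Derivation:
After 1 (next): list=[1, 6, 9, 4] cursor@6
After 2 (insert_after(78)): list=[1, 6, 78, 9, 4] cursor@6
After 3 (delete_current): list=[1, 78, 9, 4] cursor@78
After 4 (prev): list=[1, 78, 9, 4] cursor@1
After 5 (insert_after(25)): list=[1, 25, 78, 9, 4] cursor@1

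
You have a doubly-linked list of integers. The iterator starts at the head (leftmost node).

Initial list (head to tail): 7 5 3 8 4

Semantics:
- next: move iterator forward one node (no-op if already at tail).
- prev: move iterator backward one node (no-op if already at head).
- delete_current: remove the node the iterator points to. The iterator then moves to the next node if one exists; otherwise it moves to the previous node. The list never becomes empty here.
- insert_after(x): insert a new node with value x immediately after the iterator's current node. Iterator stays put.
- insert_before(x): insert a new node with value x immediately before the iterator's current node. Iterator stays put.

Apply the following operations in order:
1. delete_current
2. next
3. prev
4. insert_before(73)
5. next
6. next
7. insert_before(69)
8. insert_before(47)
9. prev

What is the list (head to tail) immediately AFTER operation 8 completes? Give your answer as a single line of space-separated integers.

Answer: 73 5 3 69 47 8 4

Derivation:
After 1 (delete_current): list=[5, 3, 8, 4] cursor@5
After 2 (next): list=[5, 3, 8, 4] cursor@3
After 3 (prev): list=[5, 3, 8, 4] cursor@5
After 4 (insert_before(73)): list=[73, 5, 3, 8, 4] cursor@5
After 5 (next): list=[73, 5, 3, 8, 4] cursor@3
After 6 (next): list=[73, 5, 3, 8, 4] cursor@8
After 7 (insert_before(69)): list=[73, 5, 3, 69, 8, 4] cursor@8
After 8 (insert_before(47)): list=[73, 5, 3, 69, 47, 8, 4] cursor@8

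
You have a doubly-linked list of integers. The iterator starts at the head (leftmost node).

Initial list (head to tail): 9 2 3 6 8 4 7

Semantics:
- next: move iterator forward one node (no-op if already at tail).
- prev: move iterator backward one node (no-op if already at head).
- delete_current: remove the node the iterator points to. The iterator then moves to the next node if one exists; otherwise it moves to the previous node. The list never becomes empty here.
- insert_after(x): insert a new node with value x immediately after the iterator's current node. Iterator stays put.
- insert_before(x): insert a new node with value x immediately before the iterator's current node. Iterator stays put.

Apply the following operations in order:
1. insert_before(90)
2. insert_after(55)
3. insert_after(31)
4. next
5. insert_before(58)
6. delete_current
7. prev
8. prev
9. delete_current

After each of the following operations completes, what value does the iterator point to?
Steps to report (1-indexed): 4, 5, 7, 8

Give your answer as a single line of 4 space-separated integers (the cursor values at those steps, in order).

Answer: 31 31 58 9

Derivation:
After 1 (insert_before(90)): list=[90, 9, 2, 3, 6, 8, 4, 7] cursor@9
After 2 (insert_after(55)): list=[90, 9, 55, 2, 3, 6, 8, 4, 7] cursor@9
After 3 (insert_after(31)): list=[90, 9, 31, 55, 2, 3, 6, 8, 4, 7] cursor@9
After 4 (next): list=[90, 9, 31, 55, 2, 3, 6, 8, 4, 7] cursor@31
After 5 (insert_before(58)): list=[90, 9, 58, 31, 55, 2, 3, 6, 8, 4, 7] cursor@31
After 6 (delete_current): list=[90, 9, 58, 55, 2, 3, 6, 8, 4, 7] cursor@55
After 7 (prev): list=[90, 9, 58, 55, 2, 3, 6, 8, 4, 7] cursor@58
After 8 (prev): list=[90, 9, 58, 55, 2, 3, 6, 8, 4, 7] cursor@9
After 9 (delete_current): list=[90, 58, 55, 2, 3, 6, 8, 4, 7] cursor@58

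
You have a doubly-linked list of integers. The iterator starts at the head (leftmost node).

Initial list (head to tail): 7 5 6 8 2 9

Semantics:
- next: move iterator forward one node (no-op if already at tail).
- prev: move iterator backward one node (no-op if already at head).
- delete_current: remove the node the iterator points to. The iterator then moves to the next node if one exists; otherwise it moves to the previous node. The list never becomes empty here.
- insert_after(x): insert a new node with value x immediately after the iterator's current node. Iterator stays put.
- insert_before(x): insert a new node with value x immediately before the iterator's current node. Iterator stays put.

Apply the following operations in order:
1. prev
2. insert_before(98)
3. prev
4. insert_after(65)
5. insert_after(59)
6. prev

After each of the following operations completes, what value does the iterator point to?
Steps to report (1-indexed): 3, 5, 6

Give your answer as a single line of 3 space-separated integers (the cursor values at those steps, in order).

After 1 (prev): list=[7, 5, 6, 8, 2, 9] cursor@7
After 2 (insert_before(98)): list=[98, 7, 5, 6, 8, 2, 9] cursor@7
After 3 (prev): list=[98, 7, 5, 6, 8, 2, 9] cursor@98
After 4 (insert_after(65)): list=[98, 65, 7, 5, 6, 8, 2, 9] cursor@98
After 5 (insert_after(59)): list=[98, 59, 65, 7, 5, 6, 8, 2, 9] cursor@98
After 6 (prev): list=[98, 59, 65, 7, 5, 6, 8, 2, 9] cursor@98

Answer: 98 98 98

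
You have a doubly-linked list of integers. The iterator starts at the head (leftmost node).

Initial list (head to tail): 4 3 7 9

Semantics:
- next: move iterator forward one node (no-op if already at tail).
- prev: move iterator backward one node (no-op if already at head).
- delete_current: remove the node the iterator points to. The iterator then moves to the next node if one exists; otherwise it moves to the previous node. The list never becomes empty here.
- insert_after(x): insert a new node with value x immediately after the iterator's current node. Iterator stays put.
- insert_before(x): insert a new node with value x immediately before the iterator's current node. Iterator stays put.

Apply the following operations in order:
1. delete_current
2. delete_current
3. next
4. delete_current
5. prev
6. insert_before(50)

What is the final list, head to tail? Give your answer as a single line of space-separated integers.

After 1 (delete_current): list=[3, 7, 9] cursor@3
After 2 (delete_current): list=[7, 9] cursor@7
After 3 (next): list=[7, 9] cursor@9
After 4 (delete_current): list=[7] cursor@7
After 5 (prev): list=[7] cursor@7
After 6 (insert_before(50)): list=[50, 7] cursor@7

Answer: 50 7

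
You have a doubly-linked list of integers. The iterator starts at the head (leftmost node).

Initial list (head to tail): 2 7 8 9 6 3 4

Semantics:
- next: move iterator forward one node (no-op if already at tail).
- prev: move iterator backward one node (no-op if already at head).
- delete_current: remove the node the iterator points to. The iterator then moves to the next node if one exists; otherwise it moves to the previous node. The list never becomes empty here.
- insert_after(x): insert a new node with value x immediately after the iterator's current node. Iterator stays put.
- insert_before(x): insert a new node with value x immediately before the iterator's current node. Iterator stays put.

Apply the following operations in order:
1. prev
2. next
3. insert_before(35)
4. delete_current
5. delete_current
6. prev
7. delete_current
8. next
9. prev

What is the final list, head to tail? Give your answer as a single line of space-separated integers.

After 1 (prev): list=[2, 7, 8, 9, 6, 3, 4] cursor@2
After 2 (next): list=[2, 7, 8, 9, 6, 3, 4] cursor@7
After 3 (insert_before(35)): list=[2, 35, 7, 8, 9, 6, 3, 4] cursor@7
After 4 (delete_current): list=[2, 35, 8, 9, 6, 3, 4] cursor@8
After 5 (delete_current): list=[2, 35, 9, 6, 3, 4] cursor@9
After 6 (prev): list=[2, 35, 9, 6, 3, 4] cursor@35
After 7 (delete_current): list=[2, 9, 6, 3, 4] cursor@9
After 8 (next): list=[2, 9, 6, 3, 4] cursor@6
After 9 (prev): list=[2, 9, 6, 3, 4] cursor@9

Answer: 2 9 6 3 4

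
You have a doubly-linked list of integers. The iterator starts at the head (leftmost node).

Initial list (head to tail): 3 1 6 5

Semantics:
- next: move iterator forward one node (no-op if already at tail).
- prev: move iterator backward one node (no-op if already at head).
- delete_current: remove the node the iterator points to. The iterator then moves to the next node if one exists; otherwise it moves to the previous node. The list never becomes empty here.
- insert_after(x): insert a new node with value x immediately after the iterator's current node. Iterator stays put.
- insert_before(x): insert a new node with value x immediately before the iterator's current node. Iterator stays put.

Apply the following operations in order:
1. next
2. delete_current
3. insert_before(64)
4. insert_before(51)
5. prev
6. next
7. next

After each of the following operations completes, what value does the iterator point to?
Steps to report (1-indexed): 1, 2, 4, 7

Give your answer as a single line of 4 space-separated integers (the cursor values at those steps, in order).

Answer: 1 6 6 5

Derivation:
After 1 (next): list=[3, 1, 6, 5] cursor@1
After 2 (delete_current): list=[3, 6, 5] cursor@6
After 3 (insert_before(64)): list=[3, 64, 6, 5] cursor@6
After 4 (insert_before(51)): list=[3, 64, 51, 6, 5] cursor@6
After 5 (prev): list=[3, 64, 51, 6, 5] cursor@51
After 6 (next): list=[3, 64, 51, 6, 5] cursor@6
After 7 (next): list=[3, 64, 51, 6, 5] cursor@5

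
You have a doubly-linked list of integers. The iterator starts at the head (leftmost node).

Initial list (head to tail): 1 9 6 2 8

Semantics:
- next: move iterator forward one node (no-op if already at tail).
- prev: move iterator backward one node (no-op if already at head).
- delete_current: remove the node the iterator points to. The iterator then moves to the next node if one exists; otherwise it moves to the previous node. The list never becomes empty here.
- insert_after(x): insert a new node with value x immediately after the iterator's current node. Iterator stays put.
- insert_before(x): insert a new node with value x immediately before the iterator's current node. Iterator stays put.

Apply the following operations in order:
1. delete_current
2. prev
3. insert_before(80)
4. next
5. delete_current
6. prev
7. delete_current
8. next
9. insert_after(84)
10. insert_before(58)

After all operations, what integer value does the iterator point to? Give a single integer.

After 1 (delete_current): list=[9, 6, 2, 8] cursor@9
After 2 (prev): list=[9, 6, 2, 8] cursor@9
After 3 (insert_before(80)): list=[80, 9, 6, 2, 8] cursor@9
After 4 (next): list=[80, 9, 6, 2, 8] cursor@6
After 5 (delete_current): list=[80, 9, 2, 8] cursor@2
After 6 (prev): list=[80, 9, 2, 8] cursor@9
After 7 (delete_current): list=[80, 2, 8] cursor@2
After 8 (next): list=[80, 2, 8] cursor@8
After 9 (insert_after(84)): list=[80, 2, 8, 84] cursor@8
After 10 (insert_before(58)): list=[80, 2, 58, 8, 84] cursor@8

Answer: 8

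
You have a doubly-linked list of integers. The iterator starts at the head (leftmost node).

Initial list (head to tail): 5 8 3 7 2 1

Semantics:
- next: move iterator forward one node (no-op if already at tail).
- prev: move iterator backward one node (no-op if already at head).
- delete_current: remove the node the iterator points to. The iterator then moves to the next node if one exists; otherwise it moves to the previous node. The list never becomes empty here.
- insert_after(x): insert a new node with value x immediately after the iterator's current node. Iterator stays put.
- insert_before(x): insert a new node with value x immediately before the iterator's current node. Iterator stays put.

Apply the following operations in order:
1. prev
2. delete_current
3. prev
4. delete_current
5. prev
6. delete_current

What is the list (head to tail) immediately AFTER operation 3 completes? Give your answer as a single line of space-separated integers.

Answer: 8 3 7 2 1

Derivation:
After 1 (prev): list=[5, 8, 3, 7, 2, 1] cursor@5
After 2 (delete_current): list=[8, 3, 7, 2, 1] cursor@8
After 3 (prev): list=[8, 3, 7, 2, 1] cursor@8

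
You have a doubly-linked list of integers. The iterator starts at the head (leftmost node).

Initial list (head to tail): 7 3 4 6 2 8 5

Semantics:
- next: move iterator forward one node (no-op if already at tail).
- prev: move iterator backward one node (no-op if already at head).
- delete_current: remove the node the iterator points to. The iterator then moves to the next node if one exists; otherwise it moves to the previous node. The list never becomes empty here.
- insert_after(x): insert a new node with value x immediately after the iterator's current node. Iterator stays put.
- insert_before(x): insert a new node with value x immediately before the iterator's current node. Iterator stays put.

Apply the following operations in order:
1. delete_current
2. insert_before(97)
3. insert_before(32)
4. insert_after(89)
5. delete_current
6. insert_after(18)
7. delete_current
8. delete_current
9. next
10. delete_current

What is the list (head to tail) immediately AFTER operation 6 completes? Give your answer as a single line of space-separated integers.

After 1 (delete_current): list=[3, 4, 6, 2, 8, 5] cursor@3
After 2 (insert_before(97)): list=[97, 3, 4, 6, 2, 8, 5] cursor@3
After 3 (insert_before(32)): list=[97, 32, 3, 4, 6, 2, 8, 5] cursor@3
After 4 (insert_after(89)): list=[97, 32, 3, 89, 4, 6, 2, 8, 5] cursor@3
After 5 (delete_current): list=[97, 32, 89, 4, 6, 2, 8, 5] cursor@89
After 6 (insert_after(18)): list=[97, 32, 89, 18, 4, 6, 2, 8, 5] cursor@89

Answer: 97 32 89 18 4 6 2 8 5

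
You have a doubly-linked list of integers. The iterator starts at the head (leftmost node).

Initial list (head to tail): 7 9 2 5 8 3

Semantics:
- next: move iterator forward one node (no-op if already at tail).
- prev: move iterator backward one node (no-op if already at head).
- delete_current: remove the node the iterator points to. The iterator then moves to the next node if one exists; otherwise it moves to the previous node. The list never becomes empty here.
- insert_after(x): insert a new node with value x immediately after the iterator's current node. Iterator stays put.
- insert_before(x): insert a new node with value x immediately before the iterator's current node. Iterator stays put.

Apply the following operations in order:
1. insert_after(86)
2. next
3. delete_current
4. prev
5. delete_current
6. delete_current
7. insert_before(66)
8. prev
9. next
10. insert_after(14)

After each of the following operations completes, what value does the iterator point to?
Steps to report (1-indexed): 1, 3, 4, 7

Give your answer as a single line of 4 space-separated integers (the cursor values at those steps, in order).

After 1 (insert_after(86)): list=[7, 86, 9, 2, 5, 8, 3] cursor@7
After 2 (next): list=[7, 86, 9, 2, 5, 8, 3] cursor@86
After 3 (delete_current): list=[7, 9, 2, 5, 8, 3] cursor@9
After 4 (prev): list=[7, 9, 2, 5, 8, 3] cursor@7
After 5 (delete_current): list=[9, 2, 5, 8, 3] cursor@9
After 6 (delete_current): list=[2, 5, 8, 3] cursor@2
After 7 (insert_before(66)): list=[66, 2, 5, 8, 3] cursor@2
After 8 (prev): list=[66, 2, 5, 8, 3] cursor@66
After 9 (next): list=[66, 2, 5, 8, 3] cursor@2
After 10 (insert_after(14)): list=[66, 2, 14, 5, 8, 3] cursor@2

Answer: 7 9 7 2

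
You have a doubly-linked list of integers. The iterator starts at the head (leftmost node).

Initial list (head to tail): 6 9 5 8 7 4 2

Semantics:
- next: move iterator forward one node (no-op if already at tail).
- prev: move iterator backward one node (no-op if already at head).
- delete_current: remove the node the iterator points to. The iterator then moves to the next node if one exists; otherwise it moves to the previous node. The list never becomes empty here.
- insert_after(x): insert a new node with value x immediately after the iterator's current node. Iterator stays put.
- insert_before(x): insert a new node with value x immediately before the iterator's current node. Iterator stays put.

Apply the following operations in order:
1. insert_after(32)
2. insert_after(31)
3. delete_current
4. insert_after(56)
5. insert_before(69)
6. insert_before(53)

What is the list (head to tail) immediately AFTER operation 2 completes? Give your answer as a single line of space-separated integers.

Answer: 6 31 32 9 5 8 7 4 2

Derivation:
After 1 (insert_after(32)): list=[6, 32, 9, 5, 8, 7, 4, 2] cursor@6
After 2 (insert_after(31)): list=[6, 31, 32, 9, 5, 8, 7, 4, 2] cursor@6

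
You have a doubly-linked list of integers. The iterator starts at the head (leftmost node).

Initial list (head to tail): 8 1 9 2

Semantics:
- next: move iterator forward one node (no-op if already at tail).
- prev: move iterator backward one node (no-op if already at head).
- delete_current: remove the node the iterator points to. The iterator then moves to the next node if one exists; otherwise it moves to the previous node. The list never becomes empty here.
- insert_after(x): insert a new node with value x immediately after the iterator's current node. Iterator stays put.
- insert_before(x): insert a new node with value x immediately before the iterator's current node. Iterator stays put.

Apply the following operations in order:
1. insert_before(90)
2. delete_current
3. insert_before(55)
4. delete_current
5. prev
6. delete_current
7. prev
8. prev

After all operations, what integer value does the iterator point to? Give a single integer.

After 1 (insert_before(90)): list=[90, 8, 1, 9, 2] cursor@8
After 2 (delete_current): list=[90, 1, 9, 2] cursor@1
After 3 (insert_before(55)): list=[90, 55, 1, 9, 2] cursor@1
After 4 (delete_current): list=[90, 55, 9, 2] cursor@9
After 5 (prev): list=[90, 55, 9, 2] cursor@55
After 6 (delete_current): list=[90, 9, 2] cursor@9
After 7 (prev): list=[90, 9, 2] cursor@90
After 8 (prev): list=[90, 9, 2] cursor@90

Answer: 90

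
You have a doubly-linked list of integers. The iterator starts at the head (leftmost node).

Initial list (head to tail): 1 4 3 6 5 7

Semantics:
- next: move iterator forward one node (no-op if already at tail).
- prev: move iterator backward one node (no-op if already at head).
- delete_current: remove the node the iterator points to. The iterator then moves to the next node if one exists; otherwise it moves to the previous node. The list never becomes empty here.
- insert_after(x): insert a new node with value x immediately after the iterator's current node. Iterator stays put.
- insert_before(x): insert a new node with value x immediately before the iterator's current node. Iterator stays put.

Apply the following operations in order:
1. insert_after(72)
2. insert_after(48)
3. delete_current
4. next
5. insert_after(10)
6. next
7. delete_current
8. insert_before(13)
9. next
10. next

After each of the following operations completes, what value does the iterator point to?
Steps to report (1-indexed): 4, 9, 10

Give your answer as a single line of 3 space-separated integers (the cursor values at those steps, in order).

After 1 (insert_after(72)): list=[1, 72, 4, 3, 6, 5, 7] cursor@1
After 2 (insert_after(48)): list=[1, 48, 72, 4, 3, 6, 5, 7] cursor@1
After 3 (delete_current): list=[48, 72, 4, 3, 6, 5, 7] cursor@48
After 4 (next): list=[48, 72, 4, 3, 6, 5, 7] cursor@72
After 5 (insert_after(10)): list=[48, 72, 10, 4, 3, 6, 5, 7] cursor@72
After 6 (next): list=[48, 72, 10, 4, 3, 6, 5, 7] cursor@10
After 7 (delete_current): list=[48, 72, 4, 3, 6, 5, 7] cursor@4
After 8 (insert_before(13)): list=[48, 72, 13, 4, 3, 6, 5, 7] cursor@4
After 9 (next): list=[48, 72, 13, 4, 3, 6, 5, 7] cursor@3
After 10 (next): list=[48, 72, 13, 4, 3, 6, 5, 7] cursor@6

Answer: 72 3 6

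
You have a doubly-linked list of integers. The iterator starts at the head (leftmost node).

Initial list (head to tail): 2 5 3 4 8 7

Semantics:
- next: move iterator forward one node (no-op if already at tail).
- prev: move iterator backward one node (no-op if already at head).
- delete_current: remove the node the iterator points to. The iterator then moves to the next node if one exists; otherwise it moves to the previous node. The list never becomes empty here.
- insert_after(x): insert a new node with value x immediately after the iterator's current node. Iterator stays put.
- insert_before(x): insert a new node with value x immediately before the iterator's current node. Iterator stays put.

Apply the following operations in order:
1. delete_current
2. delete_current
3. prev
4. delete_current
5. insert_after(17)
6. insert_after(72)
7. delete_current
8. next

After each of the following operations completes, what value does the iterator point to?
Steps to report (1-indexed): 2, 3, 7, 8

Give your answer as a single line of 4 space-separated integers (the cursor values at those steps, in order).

Answer: 3 3 72 17

Derivation:
After 1 (delete_current): list=[5, 3, 4, 8, 7] cursor@5
After 2 (delete_current): list=[3, 4, 8, 7] cursor@3
After 3 (prev): list=[3, 4, 8, 7] cursor@3
After 4 (delete_current): list=[4, 8, 7] cursor@4
After 5 (insert_after(17)): list=[4, 17, 8, 7] cursor@4
After 6 (insert_after(72)): list=[4, 72, 17, 8, 7] cursor@4
After 7 (delete_current): list=[72, 17, 8, 7] cursor@72
After 8 (next): list=[72, 17, 8, 7] cursor@17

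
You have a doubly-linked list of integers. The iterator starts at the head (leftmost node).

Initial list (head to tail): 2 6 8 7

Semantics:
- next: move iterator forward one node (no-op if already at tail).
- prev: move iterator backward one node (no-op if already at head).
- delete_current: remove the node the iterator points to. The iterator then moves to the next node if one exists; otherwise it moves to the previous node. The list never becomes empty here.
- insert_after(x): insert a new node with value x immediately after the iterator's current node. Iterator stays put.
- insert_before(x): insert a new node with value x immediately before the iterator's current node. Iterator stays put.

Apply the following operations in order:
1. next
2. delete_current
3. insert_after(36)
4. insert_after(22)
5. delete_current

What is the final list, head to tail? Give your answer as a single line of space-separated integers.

Answer: 2 22 36 7

Derivation:
After 1 (next): list=[2, 6, 8, 7] cursor@6
After 2 (delete_current): list=[2, 8, 7] cursor@8
After 3 (insert_after(36)): list=[2, 8, 36, 7] cursor@8
After 4 (insert_after(22)): list=[2, 8, 22, 36, 7] cursor@8
After 5 (delete_current): list=[2, 22, 36, 7] cursor@22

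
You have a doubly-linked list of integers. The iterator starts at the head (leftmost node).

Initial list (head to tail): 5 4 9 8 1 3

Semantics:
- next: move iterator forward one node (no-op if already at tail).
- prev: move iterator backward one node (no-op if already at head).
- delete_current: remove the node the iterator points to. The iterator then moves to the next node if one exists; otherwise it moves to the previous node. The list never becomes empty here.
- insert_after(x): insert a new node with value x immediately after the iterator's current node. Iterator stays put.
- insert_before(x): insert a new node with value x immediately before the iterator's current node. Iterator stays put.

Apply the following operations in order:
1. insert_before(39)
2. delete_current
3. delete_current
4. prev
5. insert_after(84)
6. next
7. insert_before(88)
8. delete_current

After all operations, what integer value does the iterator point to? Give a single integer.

After 1 (insert_before(39)): list=[39, 5, 4, 9, 8, 1, 3] cursor@5
After 2 (delete_current): list=[39, 4, 9, 8, 1, 3] cursor@4
After 3 (delete_current): list=[39, 9, 8, 1, 3] cursor@9
After 4 (prev): list=[39, 9, 8, 1, 3] cursor@39
After 5 (insert_after(84)): list=[39, 84, 9, 8, 1, 3] cursor@39
After 6 (next): list=[39, 84, 9, 8, 1, 3] cursor@84
After 7 (insert_before(88)): list=[39, 88, 84, 9, 8, 1, 3] cursor@84
After 8 (delete_current): list=[39, 88, 9, 8, 1, 3] cursor@9

Answer: 9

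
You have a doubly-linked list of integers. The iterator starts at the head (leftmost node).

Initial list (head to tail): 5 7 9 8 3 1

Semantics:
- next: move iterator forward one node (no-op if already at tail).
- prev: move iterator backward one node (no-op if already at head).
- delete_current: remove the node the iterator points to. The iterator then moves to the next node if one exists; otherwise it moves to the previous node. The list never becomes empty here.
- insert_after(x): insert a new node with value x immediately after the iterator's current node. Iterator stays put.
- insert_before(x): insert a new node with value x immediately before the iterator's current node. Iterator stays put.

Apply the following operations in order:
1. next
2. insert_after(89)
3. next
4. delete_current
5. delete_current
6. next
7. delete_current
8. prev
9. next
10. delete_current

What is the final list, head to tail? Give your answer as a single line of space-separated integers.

Answer: 5 7 8

Derivation:
After 1 (next): list=[5, 7, 9, 8, 3, 1] cursor@7
After 2 (insert_after(89)): list=[5, 7, 89, 9, 8, 3, 1] cursor@7
After 3 (next): list=[5, 7, 89, 9, 8, 3, 1] cursor@89
After 4 (delete_current): list=[5, 7, 9, 8, 3, 1] cursor@9
After 5 (delete_current): list=[5, 7, 8, 3, 1] cursor@8
After 6 (next): list=[5, 7, 8, 3, 1] cursor@3
After 7 (delete_current): list=[5, 7, 8, 1] cursor@1
After 8 (prev): list=[5, 7, 8, 1] cursor@8
After 9 (next): list=[5, 7, 8, 1] cursor@1
After 10 (delete_current): list=[5, 7, 8] cursor@8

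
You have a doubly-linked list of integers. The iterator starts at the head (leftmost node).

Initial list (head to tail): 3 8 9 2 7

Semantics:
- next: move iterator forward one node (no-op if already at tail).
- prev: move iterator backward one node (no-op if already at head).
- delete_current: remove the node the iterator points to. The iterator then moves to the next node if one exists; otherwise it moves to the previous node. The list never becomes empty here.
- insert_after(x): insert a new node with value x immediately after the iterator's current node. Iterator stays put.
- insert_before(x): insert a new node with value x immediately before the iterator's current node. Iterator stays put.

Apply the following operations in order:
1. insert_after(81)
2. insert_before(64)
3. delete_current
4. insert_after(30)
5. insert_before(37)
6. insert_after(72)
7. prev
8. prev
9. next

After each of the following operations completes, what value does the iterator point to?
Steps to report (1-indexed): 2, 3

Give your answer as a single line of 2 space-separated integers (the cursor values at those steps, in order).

After 1 (insert_after(81)): list=[3, 81, 8, 9, 2, 7] cursor@3
After 2 (insert_before(64)): list=[64, 3, 81, 8, 9, 2, 7] cursor@3
After 3 (delete_current): list=[64, 81, 8, 9, 2, 7] cursor@81
After 4 (insert_after(30)): list=[64, 81, 30, 8, 9, 2, 7] cursor@81
After 5 (insert_before(37)): list=[64, 37, 81, 30, 8, 9, 2, 7] cursor@81
After 6 (insert_after(72)): list=[64, 37, 81, 72, 30, 8, 9, 2, 7] cursor@81
After 7 (prev): list=[64, 37, 81, 72, 30, 8, 9, 2, 7] cursor@37
After 8 (prev): list=[64, 37, 81, 72, 30, 8, 9, 2, 7] cursor@64
After 9 (next): list=[64, 37, 81, 72, 30, 8, 9, 2, 7] cursor@37

Answer: 3 81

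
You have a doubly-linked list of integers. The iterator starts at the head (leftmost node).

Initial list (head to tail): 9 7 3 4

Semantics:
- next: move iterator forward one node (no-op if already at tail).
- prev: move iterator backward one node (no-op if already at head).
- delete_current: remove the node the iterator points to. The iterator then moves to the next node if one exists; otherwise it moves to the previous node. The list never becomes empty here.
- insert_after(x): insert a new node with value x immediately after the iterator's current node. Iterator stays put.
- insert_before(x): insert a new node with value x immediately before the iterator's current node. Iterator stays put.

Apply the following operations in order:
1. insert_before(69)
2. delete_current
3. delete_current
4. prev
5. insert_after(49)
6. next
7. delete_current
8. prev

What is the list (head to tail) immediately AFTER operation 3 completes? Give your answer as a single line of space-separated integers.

Answer: 69 3 4

Derivation:
After 1 (insert_before(69)): list=[69, 9, 7, 3, 4] cursor@9
After 2 (delete_current): list=[69, 7, 3, 4] cursor@7
After 3 (delete_current): list=[69, 3, 4] cursor@3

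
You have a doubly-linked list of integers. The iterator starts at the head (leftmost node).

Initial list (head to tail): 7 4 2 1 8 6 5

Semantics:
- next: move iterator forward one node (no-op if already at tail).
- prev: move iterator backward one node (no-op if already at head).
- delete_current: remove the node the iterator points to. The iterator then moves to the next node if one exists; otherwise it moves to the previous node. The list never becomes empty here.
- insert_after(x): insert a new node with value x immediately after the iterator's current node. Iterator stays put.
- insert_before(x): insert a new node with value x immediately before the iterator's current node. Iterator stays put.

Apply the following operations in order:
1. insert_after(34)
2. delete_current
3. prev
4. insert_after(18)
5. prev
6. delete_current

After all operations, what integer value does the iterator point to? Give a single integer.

After 1 (insert_after(34)): list=[7, 34, 4, 2, 1, 8, 6, 5] cursor@7
After 2 (delete_current): list=[34, 4, 2, 1, 8, 6, 5] cursor@34
After 3 (prev): list=[34, 4, 2, 1, 8, 6, 5] cursor@34
After 4 (insert_after(18)): list=[34, 18, 4, 2, 1, 8, 6, 5] cursor@34
After 5 (prev): list=[34, 18, 4, 2, 1, 8, 6, 5] cursor@34
After 6 (delete_current): list=[18, 4, 2, 1, 8, 6, 5] cursor@18

Answer: 18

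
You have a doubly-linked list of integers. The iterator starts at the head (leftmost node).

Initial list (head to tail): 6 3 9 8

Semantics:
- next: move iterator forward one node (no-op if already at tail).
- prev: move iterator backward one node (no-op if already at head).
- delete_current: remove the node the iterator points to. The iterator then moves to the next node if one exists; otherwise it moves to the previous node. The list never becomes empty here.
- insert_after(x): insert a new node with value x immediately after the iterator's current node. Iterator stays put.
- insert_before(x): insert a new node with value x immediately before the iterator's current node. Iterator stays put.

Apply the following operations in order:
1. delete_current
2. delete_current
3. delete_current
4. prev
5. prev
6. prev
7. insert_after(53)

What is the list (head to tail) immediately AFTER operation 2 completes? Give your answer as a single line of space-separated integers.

Answer: 9 8

Derivation:
After 1 (delete_current): list=[3, 9, 8] cursor@3
After 2 (delete_current): list=[9, 8] cursor@9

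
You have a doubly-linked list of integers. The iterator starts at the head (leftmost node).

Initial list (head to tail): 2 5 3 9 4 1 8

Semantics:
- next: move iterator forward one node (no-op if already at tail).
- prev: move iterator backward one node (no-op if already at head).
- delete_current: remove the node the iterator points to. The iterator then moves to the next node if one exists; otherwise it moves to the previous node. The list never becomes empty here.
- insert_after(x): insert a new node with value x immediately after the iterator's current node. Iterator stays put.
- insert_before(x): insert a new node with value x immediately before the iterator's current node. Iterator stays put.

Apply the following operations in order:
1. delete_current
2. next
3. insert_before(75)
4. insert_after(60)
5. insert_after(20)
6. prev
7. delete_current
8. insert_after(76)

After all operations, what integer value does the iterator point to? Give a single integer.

After 1 (delete_current): list=[5, 3, 9, 4, 1, 8] cursor@5
After 2 (next): list=[5, 3, 9, 4, 1, 8] cursor@3
After 3 (insert_before(75)): list=[5, 75, 3, 9, 4, 1, 8] cursor@3
After 4 (insert_after(60)): list=[5, 75, 3, 60, 9, 4, 1, 8] cursor@3
After 5 (insert_after(20)): list=[5, 75, 3, 20, 60, 9, 4, 1, 8] cursor@3
After 6 (prev): list=[5, 75, 3, 20, 60, 9, 4, 1, 8] cursor@75
After 7 (delete_current): list=[5, 3, 20, 60, 9, 4, 1, 8] cursor@3
After 8 (insert_after(76)): list=[5, 3, 76, 20, 60, 9, 4, 1, 8] cursor@3

Answer: 3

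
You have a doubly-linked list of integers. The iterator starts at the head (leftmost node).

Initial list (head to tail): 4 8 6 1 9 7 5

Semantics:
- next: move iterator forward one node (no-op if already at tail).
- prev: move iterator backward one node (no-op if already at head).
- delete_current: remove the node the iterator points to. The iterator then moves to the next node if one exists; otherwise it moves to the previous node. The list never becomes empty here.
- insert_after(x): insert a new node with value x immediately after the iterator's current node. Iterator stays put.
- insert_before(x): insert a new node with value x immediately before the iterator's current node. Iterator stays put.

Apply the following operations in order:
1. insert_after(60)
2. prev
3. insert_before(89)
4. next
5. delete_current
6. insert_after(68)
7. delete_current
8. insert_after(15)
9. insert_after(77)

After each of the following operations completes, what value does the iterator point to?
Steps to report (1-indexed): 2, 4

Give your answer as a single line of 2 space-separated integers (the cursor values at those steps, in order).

After 1 (insert_after(60)): list=[4, 60, 8, 6, 1, 9, 7, 5] cursor@4
After 2 (prev): list=[4, 60, 8, 6, 1, 9, 7, 5] cursor@4
After 3 (insert_before(89)): list=[89, 4, 60, 8, 6, 1, 9, 7, 5] cursor@4
After 4 (next): list=[89, 4, 60, 8, 6, 1, 9, 7, 5] cursor@60
After 5 (delete_current): list=[89, 4, 8, 6, 1, 9, 7, 5] cursor@8
After 6 (insert_after(68)): list=[89, 4, 8, 68, 6, 1, 9, 7, 5] cursor@8
After 7 (delete_current): list=[89, 4, 68, 6, 1, 9, 7, 5] cursor@68
After 8 (insert_after(15)): list=[89, 4, 68, 15, 6, 1, 9, 7, 5] cursor@68
After 9 (insert_after(77)): list=[89, 4, 68, 77, 15, 6, 1, 9, 7, 5] cursor@68

Answer: 4 60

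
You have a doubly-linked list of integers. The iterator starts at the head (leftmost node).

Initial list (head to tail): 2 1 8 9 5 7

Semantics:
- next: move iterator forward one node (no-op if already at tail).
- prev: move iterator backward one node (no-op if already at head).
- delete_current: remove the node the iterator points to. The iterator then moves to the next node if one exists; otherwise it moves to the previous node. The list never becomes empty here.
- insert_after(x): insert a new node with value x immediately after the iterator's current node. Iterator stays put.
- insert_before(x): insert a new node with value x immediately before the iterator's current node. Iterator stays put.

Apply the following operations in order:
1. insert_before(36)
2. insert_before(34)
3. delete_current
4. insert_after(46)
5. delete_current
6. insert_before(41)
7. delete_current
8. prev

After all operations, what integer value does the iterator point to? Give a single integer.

After 1 (insert_before(36)): list=[36, 2, 1, 8, 9, 5, 7] cursor@2
After 2 (insert_before(34)): list=[36, 34, 2, 1, 8, 9, 5, 7] cursor@2
After 3 (delete_current): list=[36, 34, 1, 8, 9, 5, 7] cursor@1
After 4 (insert_after(46)): list=[36, 34, 1, 46, 8, 9, 5, 7] cursor@1
After 5 (delete_current): list=[36, 34, 46, 8, 9, 5, 7] cursor@46
After 6 (insert_before(41)): list=[36, 34, 41, 46, 8, 9, 5, 7] cursor@46
After 7 (delete_current): list=[36, 34, 41, 8, 9, 5, 7] cursor@8
After 8 (prev): list=[36, 34, 41, 8, 9, 5, 7] cursor@41

Answer: 41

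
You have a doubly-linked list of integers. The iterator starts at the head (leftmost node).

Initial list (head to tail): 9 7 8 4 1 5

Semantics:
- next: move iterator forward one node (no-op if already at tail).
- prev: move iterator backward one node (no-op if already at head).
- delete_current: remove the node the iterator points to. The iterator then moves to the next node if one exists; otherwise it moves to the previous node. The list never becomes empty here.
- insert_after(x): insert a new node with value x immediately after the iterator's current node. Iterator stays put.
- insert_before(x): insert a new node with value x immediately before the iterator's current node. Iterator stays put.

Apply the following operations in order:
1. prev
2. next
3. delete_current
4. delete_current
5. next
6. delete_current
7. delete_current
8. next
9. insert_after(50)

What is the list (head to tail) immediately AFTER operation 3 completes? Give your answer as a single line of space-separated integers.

Answer: 9 8 4 1 5

Derivation:
After 1 (prev): list=[9, 7, 8, 4, 1, 5] cursor@9
After 2 (next): list=[9, 7, 8, 4, 1, 5] cursor@7
After 3 (delete_current): list=[9, 8, 4, 1, 5] cursor@8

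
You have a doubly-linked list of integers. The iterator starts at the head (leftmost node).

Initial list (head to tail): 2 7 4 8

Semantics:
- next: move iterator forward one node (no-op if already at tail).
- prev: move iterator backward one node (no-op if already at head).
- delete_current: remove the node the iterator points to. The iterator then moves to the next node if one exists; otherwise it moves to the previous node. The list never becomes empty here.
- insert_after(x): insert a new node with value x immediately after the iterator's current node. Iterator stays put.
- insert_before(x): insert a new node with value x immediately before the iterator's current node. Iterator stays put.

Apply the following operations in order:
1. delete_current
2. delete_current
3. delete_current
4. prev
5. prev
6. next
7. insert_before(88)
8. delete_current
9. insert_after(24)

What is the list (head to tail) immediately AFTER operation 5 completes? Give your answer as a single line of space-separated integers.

After 1 (delete_current): list=[7, 4, 8] cursor@7
After 2 (delete_current): list=[4, 8] cursor@4
After 3 (delete_current): list=[8] cursor@8
After 4 (prev): list=[8] cursor@8
After 5 (prev): list=[8] cursor@8

Answer: 8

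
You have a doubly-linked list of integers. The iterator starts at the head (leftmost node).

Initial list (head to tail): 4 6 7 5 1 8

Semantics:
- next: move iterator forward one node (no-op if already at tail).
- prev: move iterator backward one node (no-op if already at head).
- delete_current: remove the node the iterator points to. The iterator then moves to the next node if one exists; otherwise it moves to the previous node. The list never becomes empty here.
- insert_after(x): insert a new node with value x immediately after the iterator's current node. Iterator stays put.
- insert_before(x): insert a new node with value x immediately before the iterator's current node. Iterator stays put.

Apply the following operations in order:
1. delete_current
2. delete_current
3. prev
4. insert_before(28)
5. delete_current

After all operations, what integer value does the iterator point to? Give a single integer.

After 1 (delete_current): list=[6, 7, 5, 1, 8] cursor@6
After 2 (delete_current): list=[7, 5, 1, 8] cursor@7
After 3 (prev): list=[7, 5, 1, 8] cursor@7
After 4 (insert_before(28)): list=[28, 7, 5, 1, 8] cursor@7
After 5 (delete_current): list=[28, 5, 1, 8] cursor@5

Answer: 5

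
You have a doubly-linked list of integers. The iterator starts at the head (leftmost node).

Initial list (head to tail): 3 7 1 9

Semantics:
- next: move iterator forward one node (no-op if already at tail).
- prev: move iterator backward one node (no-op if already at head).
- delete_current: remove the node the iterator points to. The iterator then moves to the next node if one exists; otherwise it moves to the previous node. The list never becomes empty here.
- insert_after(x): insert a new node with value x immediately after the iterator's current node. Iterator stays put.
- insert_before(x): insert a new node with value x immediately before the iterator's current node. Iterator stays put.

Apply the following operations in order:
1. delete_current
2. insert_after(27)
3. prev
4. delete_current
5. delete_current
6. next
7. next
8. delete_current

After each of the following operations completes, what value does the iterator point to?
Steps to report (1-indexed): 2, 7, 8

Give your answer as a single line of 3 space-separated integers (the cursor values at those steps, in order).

Answer: 7 9 1

Derivation:
After 1 (delete_current): list=[7, 1, 9] cursor@7
After 2 (insert_after(27)): list=[7, 27, 1, 9] cursor@7
After 3 (prev): list=[7, 27, 1, 9] cursor@7
After 4 (delete_current): list=[27, 1, 9] cursor@27
After 5 (delete_current): list=[1, 9] cursor@1
After 6 (next): list=[1, 9] cursor@9
After 7 (next): list=[1, 9] cursor@9
After 8 (delete_current): list=[1] cursor@1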